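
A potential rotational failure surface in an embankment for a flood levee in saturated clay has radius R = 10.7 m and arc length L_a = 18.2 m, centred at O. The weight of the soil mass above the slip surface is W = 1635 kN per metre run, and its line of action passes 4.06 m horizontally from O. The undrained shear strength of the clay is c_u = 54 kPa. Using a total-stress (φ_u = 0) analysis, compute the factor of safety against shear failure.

Taking moments about the centre O, the resisting moment is provided by the undrained shear strength acting along the arc:
M_R = c_u·L_a·R = 54·18.20·10.7 = 10516.0 kN·m/m
M_D = W·d = 1635·4.06 = 6638.1 kN·m/m
FS = M_R / M_D = 10516.0 / 6638.1 = 1.584

FS = 1.58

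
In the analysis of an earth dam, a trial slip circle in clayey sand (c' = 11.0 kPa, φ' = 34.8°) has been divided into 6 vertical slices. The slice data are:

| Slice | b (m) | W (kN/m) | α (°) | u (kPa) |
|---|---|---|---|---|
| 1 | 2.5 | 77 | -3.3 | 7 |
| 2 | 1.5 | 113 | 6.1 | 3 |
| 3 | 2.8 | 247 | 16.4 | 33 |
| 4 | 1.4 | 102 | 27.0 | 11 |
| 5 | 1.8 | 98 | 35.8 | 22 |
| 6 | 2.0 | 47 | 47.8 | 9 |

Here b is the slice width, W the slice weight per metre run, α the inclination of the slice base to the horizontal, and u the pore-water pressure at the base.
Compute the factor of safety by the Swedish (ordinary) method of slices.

FS = 2.04

Ordinary method of slices: FS = Σ[c'·Δl_i + (W_i cosα_i − u_i·Δl_i)·tanφ'] / Σ W_i sinα_i, with Δl_i = b_i / cosα_i.
Slice 1: Δl = 2.5/cos(-3.3°) = 2.504 m; N'_1 = 77·cos(-3.3°) − 7·2.504 = 59.3; c'Δl = 27.55; W sinα = -4.4
Slice 2: Δl = 1.5/cos6.1° = 1.509 m; N'_2 = 113·cos6.1° − 3·1.509 = 107.8; c'Δl = 16.59; W sinα = 12.0
Slice 3: Δl = 2.8/cos16.4° = 2.919 m; N'_3 = 247·cos16.4° − 33·2.919 = 140.6; c'Δl = 32.11; W sinα = 69.7
Slice 4: Δl = 1.4/cos27.0° = 1.571 m; N'_4 = 102·cos27.0° − 11·1.571 = 73.6; c'Δl = 17.28; W sinα = 46.3
Slice 5: Δl = 1.8/cos35.8° = 2.219 m; N'_5 = 98·cos35.8° − 22·2.219 = 30.7; c'Δl = 24.41; W sinα = 57.3
Slice 6: Δl = 2.0/cos47.8° = 2.977 m; N'_6 = 47·cos47.8° − 9·2.977 = 4.8; c'Δl = 32.75; W sinα = 34.8
Σc'Δl = 150.7 kN/m; ΣN' = 416.8 kN/m; ΣW sinα = 215.8 kN/m
Resisting = 150.7 + 416.8·tan34.8° = 150.7 + 289.7 = 440.4 kN/m
FS = 440.4 / 215.8 = 2.041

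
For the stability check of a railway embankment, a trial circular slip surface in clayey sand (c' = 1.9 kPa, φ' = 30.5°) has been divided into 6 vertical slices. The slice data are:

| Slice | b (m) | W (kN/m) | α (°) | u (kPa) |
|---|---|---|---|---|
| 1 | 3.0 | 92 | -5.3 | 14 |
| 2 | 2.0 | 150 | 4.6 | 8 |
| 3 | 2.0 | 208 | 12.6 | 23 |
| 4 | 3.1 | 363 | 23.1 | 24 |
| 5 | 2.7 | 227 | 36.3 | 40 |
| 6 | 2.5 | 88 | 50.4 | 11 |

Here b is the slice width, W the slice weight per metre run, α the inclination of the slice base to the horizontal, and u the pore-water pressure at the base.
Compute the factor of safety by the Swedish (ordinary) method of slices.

Ordinary method of slices: FS = Σ[c'·Δl_i + (W_i cosα_i − u_i·Δl_i)·tanφ'] / Σ W_i sinα_i, with Δl_i = b_i / cosα_i.
Slice 1: Δl = 3.0/cos(-5.3°) = 3.013 m; N'_1 = 92·cos(-5.3°) − 14·3.013 = 49.4; c'Δl = 5.72; W sinα = -8.5
Slice 2: Δl = 2.0/cos4.6° = 2.006 m; N'_2 = 150·cos4.6° − 8·2.006 = 133.5; c'Δl = 3.81; W sinα = 12.0
Slice 3: Δl = 2.0/cos12.6° = 2.049 m; N'_3 = 208·cos12.6° − 23·2.049 = 155.9; c'Δl = 3.89; W sinα = 45.4
Slice 4: Δl = 3.1/cos23.1° = 3.370 m; N'_4 = 363·cos23.1° − 24·3.370 = 253.0; c'Δl = 6.40; W sinα = 142.4
Slice 5: Δl = 2.7/cos36.3° = 3.350 m; N'_5 = 227·cos36.3° − 40·3.350 = 48.9; c'Δl = 6.37; W sinα = 134.4
Slice 6: Δl = 2.5/cos50.4° = 3.922 m; N'_6 = 88·cos50.4° − 11·3.922 = 13.0; c'Δl = 7.45; W sinα = 67.8
Σc'Δl = 33.7 kN/m; ΣN' = 653.6 kN/m; ΣW sinα = 393.5 kN/m
Resisting = 33.7 + 653.6·tan30.5° = 33.7 + 385.0 = 418.7 kN/m
FS = 418.7 / 393.5 = 1.064

FS = 1.06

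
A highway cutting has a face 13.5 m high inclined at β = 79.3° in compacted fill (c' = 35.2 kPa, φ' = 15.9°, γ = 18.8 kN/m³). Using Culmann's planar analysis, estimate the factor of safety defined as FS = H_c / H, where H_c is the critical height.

H_c = (4c'/γ) · sinβ cosφ' / [1 − cos(β − φ')]
    = (4·35.2/18.8) · sin79.3°·cos15.9° / [1 − cos63.4°]
    = 7.489 · 0.9450 / 0.5522 = 12.82 m
FS = H_c / H = 12.82 / 13.5 = 0.949

FS = 0.95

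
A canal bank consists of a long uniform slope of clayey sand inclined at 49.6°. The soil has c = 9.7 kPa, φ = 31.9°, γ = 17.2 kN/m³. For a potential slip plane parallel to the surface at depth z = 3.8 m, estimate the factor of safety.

For an infinite slope with a slip plane parallel to the surface (no pore pressure): FS = [c + γz cos²β tanφ] / [γz sinβ cosβ].
γz = 17.2·3.8 = 65.36 kN/m²
Numerator = 9.7 + 65.36·cos²49.6°·tan31.9° = 9.7 + 65.36·0.4201·0.6224 = 26.789 kPa
Denominator = 65.36·sin49.6°·cos49.6° = 65.36·0.7615·0.6481 = 32.260 kPa
FS = 26.789 / 32.260 = 0.830

FS = 0.83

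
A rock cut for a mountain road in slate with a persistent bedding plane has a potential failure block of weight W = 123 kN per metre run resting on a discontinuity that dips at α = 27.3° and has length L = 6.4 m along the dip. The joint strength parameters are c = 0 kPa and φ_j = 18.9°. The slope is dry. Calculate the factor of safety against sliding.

FS = 0.66

Resolving the block weight along and normal to the plane and applying the Mohr–Coulomb strength on the joint:
N' = W cosα = 123·cos27.3° = 109.3 kN/m
Driving force T = W sinα = 123·sin27.3° = 56.4 kN/m
Resisting force R = c·L + N'·tanφ_j = 0·6.4 + 109.3·tan18.9° = 0.0 + 37.4 = 37.4 kN/m
FS = R / T = 37.4 / 56.4 = 0.663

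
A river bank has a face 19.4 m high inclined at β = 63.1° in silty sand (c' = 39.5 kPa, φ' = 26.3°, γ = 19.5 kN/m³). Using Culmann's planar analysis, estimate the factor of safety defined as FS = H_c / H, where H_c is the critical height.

H_c = (4c'/γ) · sinβ cosφ' / [1 − cos(β − φ')]
    = (4·39.5/19.5) · sin63.1°·cos26.3° / [1 − cos36.8°]
    = 8.103 · 0.7995 / 0.1993 = 32.51 m
FS = H_c / H = 32.51 / 19.4 = 1.676

FS = 1.68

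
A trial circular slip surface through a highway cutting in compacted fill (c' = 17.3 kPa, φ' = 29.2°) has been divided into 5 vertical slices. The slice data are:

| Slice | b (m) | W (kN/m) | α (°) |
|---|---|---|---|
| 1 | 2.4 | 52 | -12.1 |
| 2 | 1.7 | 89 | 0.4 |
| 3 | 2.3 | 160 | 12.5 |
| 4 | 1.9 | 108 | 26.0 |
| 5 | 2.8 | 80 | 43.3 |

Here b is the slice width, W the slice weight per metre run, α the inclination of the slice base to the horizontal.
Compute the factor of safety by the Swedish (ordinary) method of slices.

FS = 3.70

Ordinary method of slices: FS = Σ[c'·Δl_i + (W_i cosα_i)·tanφ'] / Σ W_i sinα_i, with Δl_i = b_i / cosα_i.
Slice 1: Δl = 2.4/cos(-12.1°) = 2.455 m; N'_1 = 52·cos(-12.1°) = 50.8; c'Δl = 42.46; W sinα = -10.9
Slice 2: Δl = 1.7/cos0.4° = 1.700 m; N'_2 = 89·cos0.4° = 89.0; c'Δl = 29.41; W sinα = 0.6
Slice 3: Δl = 2.3/cos12.5° = 2.356 m; N'_3 = 160·cos12.5° = 156.2; c'Δl = 40.76; W sinα = 34.6
Slice 4: Δl = 1.9/cos26.0° = 2.114 m; N'_4 = 108·cos26.0° = 97.1; c'Δl = 36.57; W sinα = 47.3
Slice 5: Δl = 2.8/cos43.3° = 3.847 m; N'_5 = 80·cos43.3° = 58.2; c'Δl = 66.56; W sinα = 54.9
Σc'Δl = 215.8 kN/m; ΣN' = 451.3 kN/m; ΣW sinα = 126.6 kN/m
Resisting = 215.8 + 451.3·tan29.2° = 215.8 + 252.2 = 468.0 kN/m
FS = 468.0 / 126.6 = 3.698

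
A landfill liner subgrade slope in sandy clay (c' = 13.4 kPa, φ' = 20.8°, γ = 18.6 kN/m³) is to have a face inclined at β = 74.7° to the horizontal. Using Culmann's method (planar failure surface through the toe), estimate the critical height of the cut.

Culmann's analysis gives the critical failure plane at α_cr = (β + φ')/2 = (74.7 + 20.8)/2 = 47.8°, and the critical height
H_c = (4c'/γ) · sinβ cosφ' / [1 − cos(β − φ')]
    = (4·13.4/18.6) · sin74.7°·cos20.8° / [1 − cos(53.9°)]
    = 2.882 · 0.9646·0.9348 / [1 − 0.5892]
    = 2.882 · 0.9017 / 0.4108
    = 6.33 m

H_c = 6.33 m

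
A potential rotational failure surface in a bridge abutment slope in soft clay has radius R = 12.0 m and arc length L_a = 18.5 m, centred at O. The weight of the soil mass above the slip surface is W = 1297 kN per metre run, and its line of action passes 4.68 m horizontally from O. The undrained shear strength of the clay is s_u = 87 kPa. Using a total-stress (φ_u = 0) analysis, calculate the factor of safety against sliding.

Taking moments about the centre O, the resisting moment is provided by the undrained shear strength acting along the arc:
M_R = s_u·L_a·R = 87·18.50·12.0 = 19314.0 kN·m/m
M_D = W·d = 1297·4.68 = 6070.0 kN·m/m
FS = M_R / M_D = 19314.0 / 6070.0 = 3.182

FS = 3.18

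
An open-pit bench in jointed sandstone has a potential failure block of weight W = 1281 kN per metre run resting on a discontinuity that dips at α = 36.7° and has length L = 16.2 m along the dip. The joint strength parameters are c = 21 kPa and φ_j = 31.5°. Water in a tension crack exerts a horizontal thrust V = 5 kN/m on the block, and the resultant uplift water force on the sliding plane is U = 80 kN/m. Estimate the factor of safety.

FS = 1.19

Resolving the block weight along and normal to the plane and applying the Mohr–Coulomb strength on the joint:
N' = W cosα − U − V sinα = 1281·cos36.7° − 80 − 5·sin36.7° = 944.1 kN/m
Driving force T = W sinα + V cosα = 1281·sin36.7° + 5·cos36.7° = 769.6 kN/m
Resisting force R = c·L + N'·tanφ_j = 21·16.2 + 944.1·tan31.5° = 340.2 + 578.5 = 918.7 kN/m
FS = R / T = 918.7 / 769.6 = 1.194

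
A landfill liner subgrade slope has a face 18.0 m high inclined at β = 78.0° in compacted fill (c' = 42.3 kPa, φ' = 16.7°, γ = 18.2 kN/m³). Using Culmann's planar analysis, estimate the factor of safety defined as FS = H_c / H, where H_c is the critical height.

H_c = (4c'/γ) · sinβ cosφ' / [1 − cos(β − φ')]
    = (4·42.3/18.2) · sin78.0°·cos16.7° / [1 − cos61.3°]
    = 9.297 · 0.9369 / 0.5198 = 16.76 m
FS = H_c / H = 16.76 / 18.0 = 0.931

FS = 0.93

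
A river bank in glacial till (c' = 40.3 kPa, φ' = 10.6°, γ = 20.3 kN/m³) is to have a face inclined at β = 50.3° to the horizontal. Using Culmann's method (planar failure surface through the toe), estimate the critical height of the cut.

Culmann's analysis gives the critical failure plane at α_cr = (β + φ')/2 = (50.3 + 10.6)/2 = 30.4°, and the critical height
H_c = (4c'/γ) · sinβ cosφ' / [1 − cos(β − φ')]
    = (4·40.3/20.3) · sin50.3°·cos10.6° / [1 − cos(39.7°)]
    = 7.941 · 0.7694·0.9829 / [1 − 0.7694]
    = 7.941 · 0.7563 / 0.2306
    = 26.04 m

H_c = 26.04 m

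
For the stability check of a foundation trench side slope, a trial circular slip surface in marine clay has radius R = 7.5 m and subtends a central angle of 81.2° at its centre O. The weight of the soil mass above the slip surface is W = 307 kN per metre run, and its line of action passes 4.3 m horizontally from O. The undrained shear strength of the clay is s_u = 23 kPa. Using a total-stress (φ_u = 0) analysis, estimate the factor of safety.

FS = 1.39

Taking moments about the centre O, the resisting moment is provided by the undrained shear strength acting along the arc:
Arc length L_a = R·θ = 7.5·(81.2°·π/180) = 7.5·1.4172 = 10.63 m
M_R = s_u·L_a·R = 23·10.63·7.5 = 1833.5 kN·m/m
M_D = W·d = 307·4.3 = 1320.1 kN·m/m
FS = M_R / M_D = 1833.5 / 1320.1 = 1.389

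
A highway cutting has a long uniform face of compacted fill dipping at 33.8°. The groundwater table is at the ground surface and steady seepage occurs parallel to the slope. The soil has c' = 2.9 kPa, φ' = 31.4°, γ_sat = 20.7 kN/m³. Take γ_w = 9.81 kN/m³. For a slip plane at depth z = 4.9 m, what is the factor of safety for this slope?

With seepage parallel to the slope and the water table at the surface, the effective normal stress on the slip plane uses the buoyant unit weight γ' = γ_sat − γ_w while the driving shear stress uses γ_sat:
FS = [c' + γ' z cos²β tanφ'] / [γ_sat z sinβ cosβ]
γ' = 20.7 − 9.81 = 10.89 kN/m³
Numerator = 2.9 + 10.89·4.9·cos²33.8°·tan31.4° = 2.9 + 10.89·4.9·0.6905·0.6104 = 25.392 kPa
Denominator = 20.7·4.9·sin33.8°·cos33.8° = 20.7·4.9·0.5563·0.8310 = 46.888 kPa
FS = 25.392 / 46.888 = 0.542

FS = 0.54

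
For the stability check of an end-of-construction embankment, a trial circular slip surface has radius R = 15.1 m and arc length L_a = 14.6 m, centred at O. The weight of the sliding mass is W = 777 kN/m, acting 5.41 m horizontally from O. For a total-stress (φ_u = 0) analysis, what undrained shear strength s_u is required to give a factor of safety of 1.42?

s_u = 27.1 kPa

FS = s_u·L_a·R / (W·d), so s_u = FS·W·d / (L_a·R).
s_u = 1.42·777·5.41 / (14.60·15.1) = 5969.1 / 220.46 = 27.08 kPa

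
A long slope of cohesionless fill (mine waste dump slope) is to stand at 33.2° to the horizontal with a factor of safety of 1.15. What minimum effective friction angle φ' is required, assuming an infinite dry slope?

FS = tanφ'/tanβ ⇒ tanφ' = FS · tanβ = 1.15 · tan33.2° = 0.7525
φ' = arctan(0.7525) = 36.96°

φ' = 37.0°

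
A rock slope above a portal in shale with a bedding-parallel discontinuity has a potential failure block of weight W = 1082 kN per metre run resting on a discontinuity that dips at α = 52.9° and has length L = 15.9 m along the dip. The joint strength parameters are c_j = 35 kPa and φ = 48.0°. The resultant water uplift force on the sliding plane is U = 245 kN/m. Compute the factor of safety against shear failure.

Resolving the block weight along and normal to the plane and applying the Mohr–Coulomb strength on the joint:
N' = W cosα − U = 1082·cos52.9° − 245 = 407.7 kN/m
Driving force T = W sinα = 1082·sin52.9° = 863.0 kN/m
Resisting force R = c_j·L + N'·tanφ = 35·15.9 + 407.7·tan48.0° = 556.5 + 452.8 = 1009.3 kN/m
FS = R / T = 1009.3 / 863.0 = 1.170

FS = 1.17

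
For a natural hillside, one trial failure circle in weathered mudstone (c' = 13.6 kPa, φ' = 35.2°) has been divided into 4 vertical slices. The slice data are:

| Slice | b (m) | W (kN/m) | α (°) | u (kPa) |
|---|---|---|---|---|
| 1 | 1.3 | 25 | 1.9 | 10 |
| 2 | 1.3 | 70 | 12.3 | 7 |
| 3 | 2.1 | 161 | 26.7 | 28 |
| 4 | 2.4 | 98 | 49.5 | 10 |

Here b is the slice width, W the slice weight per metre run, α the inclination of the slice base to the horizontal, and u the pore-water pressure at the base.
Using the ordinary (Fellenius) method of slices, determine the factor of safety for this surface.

Ordinary method of slices: FS = Σ[c'·Δl_i + (W_i cosα_i − u_i·Δl_i)·tanφ'] / Σ W_i sinα_i, with Δl_i = b_i / cosα_i.
Slice 1: Δl = 1.3/cos1.9° = 1.301 m; N'_1 = 25·cos1.9° − 10·1.301 = 12.0; c'Δl = 17.69; W sinα = 0.8
Slice 2: Δl = 1.3/cos12.3° = 1.331 m; N'_2 = 70·cos12.3° − 7·1.331 = 59.1; c'Δl = 18.10; W sinα = 14.9
Slice 3: Δl = 2.1/cos26.7° = 2.351 m; N'_3 = 161·cos26.7° − 28·2.351 = 78.0; c'Δl = 31.97; W sinα = 72.3
Slice 4: Δl = 2.4/cos49.5° = 3.695 m; N'_4 = 98·cos49.5° − 10·3.695 = 26.7; c'Δl = 50.26; W sinα = 74.5
Σc'Δl = 118.0 kN/m; ΣN' = 175.8 kN/m; ΣW sinα = 162.6 kN/m
Resisting = 118.0 + 175.8·tan35.2° = 118.0 + 124.0 = 242.0 kN/m
FS = 242.0 / 162.6 = 1.488

FS = 1.49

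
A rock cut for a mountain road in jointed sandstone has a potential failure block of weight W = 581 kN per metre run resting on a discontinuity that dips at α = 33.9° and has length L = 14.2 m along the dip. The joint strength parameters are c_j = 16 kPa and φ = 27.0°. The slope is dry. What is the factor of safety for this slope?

FS = 1.46

Resolving the block weight along and normal to the plane and applying the Mohr–Coulomb strength on the joint:
N' = W cosα = 581·cos33.9° = 482.2 kN/m
Driving force T = W sinα = 581·sin33.9° = 324.0 kN/m
Resisting force R = c_j·L + N'·tanφ = 16·14.2 + 482.2·tan27.0° = 227.2 + 245.7 = 472.9 kN/m
FS = R / T = 472.9 / 324.0 = 1.459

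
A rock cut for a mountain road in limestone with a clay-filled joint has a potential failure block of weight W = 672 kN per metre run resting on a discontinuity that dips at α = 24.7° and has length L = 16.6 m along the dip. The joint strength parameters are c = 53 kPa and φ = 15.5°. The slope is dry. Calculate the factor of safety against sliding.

FS = 3.74

Resolving the block weight along and normal to the plane and applying the Mohr–Coulomb strength on the joint:
N' = W cosα = 672·cos24.7° = 610.5 kN/m
Driving force T = W sinα = 672·sin24.7° = 280.8 kN/m
Resisting force R = c·L + N'·tanφ = 53·16.6 + 610.5·tan15.5° = 879.8 + 169.3 = 1049.1 kN/m
FS = R / T = 1049.1 / 280.8 = 3.736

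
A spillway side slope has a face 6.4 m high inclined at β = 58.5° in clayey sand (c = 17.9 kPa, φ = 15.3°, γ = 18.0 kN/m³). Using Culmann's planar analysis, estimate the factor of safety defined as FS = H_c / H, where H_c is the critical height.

H_c = (4c/γ) · sinβ cosφ / [1 − cos(β − φ)]
    = (4·17.9/18.0) · sin58.5°·cos15.3° / [1 − cos43.2°]
    = 3.978 · 0.8224 / 0.2710 = 12.07 m
FS = H_c / H = 12.07 / 6.4 = 1.886

FS = 1.89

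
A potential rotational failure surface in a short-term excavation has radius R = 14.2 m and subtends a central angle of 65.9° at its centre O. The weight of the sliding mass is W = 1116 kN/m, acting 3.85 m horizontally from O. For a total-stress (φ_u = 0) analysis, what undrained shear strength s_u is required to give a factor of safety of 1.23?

FS = s_u·L_a·R / (W·d), so s_u = FS·W·d / (L_a·R).
Arc length L_a = R·θ = 14.2·(65.9°·π/180) = 14.2·1.1502 = 16.33 m
s_u = 1.23·1116·3.85 / (16.33·14.2) = 5284.8 / 231.92 = 22.79 kPa

s_u = 22.8 kPa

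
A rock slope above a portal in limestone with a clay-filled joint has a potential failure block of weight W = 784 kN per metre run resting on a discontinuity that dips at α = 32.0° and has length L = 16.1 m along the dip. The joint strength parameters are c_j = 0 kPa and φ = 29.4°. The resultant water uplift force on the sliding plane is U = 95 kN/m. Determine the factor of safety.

FS = 0.77

Resolving the block weight along and normal to the plane and applying the Mohr–Coulomb strength on the joint:
N' = W cosα − U = 784·cos32.0° − 95 = 569.9 kN/m
Driving force T = W sinα = 784·sin32.0° = 415.5 kN/m
Resisting force R = c_j·L + N'·tanφ = 0·16.1 + 569.9·tan29.4° = 0.0 + 321.1 = 321.1 kN/m
FS = R / T = 321.1 / 415.5 = 0.773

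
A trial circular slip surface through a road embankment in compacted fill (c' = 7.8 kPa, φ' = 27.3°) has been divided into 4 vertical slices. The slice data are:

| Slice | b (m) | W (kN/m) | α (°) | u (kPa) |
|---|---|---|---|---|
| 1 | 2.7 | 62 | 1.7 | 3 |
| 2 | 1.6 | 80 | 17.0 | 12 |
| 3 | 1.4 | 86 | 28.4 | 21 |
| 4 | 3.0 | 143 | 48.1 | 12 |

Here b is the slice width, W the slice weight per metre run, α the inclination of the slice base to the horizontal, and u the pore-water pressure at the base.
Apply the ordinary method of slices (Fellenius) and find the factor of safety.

FS = 1.05

Ordinary method of slices: FS = Σ[c'·Δl_i + (W_i cosα_i − u_i·Δl_i)·tanφ'] / Σ W_i sinα_i, with Δl_i = b_i / cosα_i.
Slice 1: Δl = 2.7/cos1.7° = 2.701 m; N'_1 = 62·cos1.7° − 3·2.701 = 53.9; c'Δl = 21.07; W sinα = 1.8
Slice 2: Δl = 1.6/cos17.0° = 1.673 m; N'_2 = 80·cos17.0° − 12·1.673 = 56.4; c'Δl = 13.05; W sinα = 23.4
Slice 3: Δl = 1.4/cos28.4° = 1.592 m; N'_3 = 86·cos28.4° − 21·1.592 = 42.2; c'Δl = 12.41; W sinα = 40.9
Slice 4: Δl = 3.0/cos48.1° = 4.492 m; N'_4 = 143·cos48.1° − 12·4.492 = 41.6; c'Δl = 35.04; W sinα = 106.4
Σc'Δl = 81.6 kN/m; ΣN' = 194.1 kN/m; ΣW sinα = 172.6 kN/m
Resisting = 81.6 + 194.1·tan27.3° = 81.6 + 100.2 = 181.8 kN/m
FS = 181.8 / 172.6 = 1.053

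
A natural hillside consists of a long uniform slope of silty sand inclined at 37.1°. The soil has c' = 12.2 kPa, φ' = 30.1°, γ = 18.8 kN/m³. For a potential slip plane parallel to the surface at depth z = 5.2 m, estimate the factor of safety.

FS = 1.03

For an infinite slope with a slip plane parallel to the surface (no pore pressure): FS = [c' + γz cos²β tanφ'] / [γz sinβ cosβ].
γz = 18.8·5.2 = 97.76 kN/m²
Numerator = 12.2 + 97.76·cos²37.1°·tan30.1° = 12.2 + 97.76·0.6361·0.5797 = 48.250 kPa
Denominator = 97.76·sin37.1°·cos37.1° = 97.76·0.6032·0.7976 = 47.033 kPa
FS = 48.250 / 47.033 = 1.026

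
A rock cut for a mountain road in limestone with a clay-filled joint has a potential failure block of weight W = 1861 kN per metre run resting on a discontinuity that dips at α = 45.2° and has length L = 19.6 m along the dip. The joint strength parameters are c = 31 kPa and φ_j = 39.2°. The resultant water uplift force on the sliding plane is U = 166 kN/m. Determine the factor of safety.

FS = 1.17

Resolving the block weight along and normal to the plane and applying the Mohr–Coulomb strength on the joint:
N' = W cosα − U = 1861·cos45.2° − 166 = 1145.3 kN/m
Driving force T = W sinα = 1861·sin45.2° = 1320.5 kN/m
Resisting force R = c·L + N'·tanφ_j = 31·19.6 + 1145.3·tan39.2° = 607.6 + 934.1 = 1541.7 kN/m
FS = R / T = 1541.7 / 1320.5 = 1.168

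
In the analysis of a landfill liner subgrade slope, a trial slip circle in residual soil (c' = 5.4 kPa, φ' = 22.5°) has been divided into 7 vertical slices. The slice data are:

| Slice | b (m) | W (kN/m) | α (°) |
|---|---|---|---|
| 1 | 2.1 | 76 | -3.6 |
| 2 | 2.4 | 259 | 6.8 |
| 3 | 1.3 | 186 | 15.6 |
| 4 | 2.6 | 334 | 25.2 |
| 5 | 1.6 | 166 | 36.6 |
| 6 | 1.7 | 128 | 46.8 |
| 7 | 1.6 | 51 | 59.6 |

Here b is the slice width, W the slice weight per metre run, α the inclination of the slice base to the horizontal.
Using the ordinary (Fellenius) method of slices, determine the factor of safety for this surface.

FS = 1.16

Ordinary method of slices: FS = Σ[c'·Δl_i + (W_i cosα_i)·tanφ'] / Σ W_i sinα_i, with Δl_i = b_i / cosα_i.
Slice 1: Δl = 2.1/cos(-3.6°) = 2.104 m; N'_1 = 76·cos(-3.6°) = 75.9; c'Δl = 11.36; W sinα = -4.8
Slice 2: Δl = 2.4/cos6.8° = 2.417 m; N'_2 = 259·cos6.8° = 257.2; c'Δl = 13.05; W sinα = 30.7
Slice 3: Δl = 1.3/cos15.6° = 1.350 m; N'_3 = 186·cos15.6° = 179.1; c'Δl = 7.29; W sinα = 50.0
Slice 4: Δl = 2.6/cos25.2° = 2.873 m; N'_4 = 334·cos25.2° = 302.2; c'Δl = 15.52; W sinα = 142.2
Slice 5: Δl = 1.6/cos36.6° = 1.993 m; N'_5 = 166·cos36.6° = 133.3; c'Δl = 10.76; W sinα = 99.0
Slice 6: Δl = 1.7/cos46.8° = 2.483 m; N'_6 = 128·cos46.8° = 87.6; c'Δl = 13.41; W sinα = 93.3
Slice 7: Δl = 1.6/cos59.6° = 3.162 m; N'_7 = 51·cos59.6° = 25.8; c'Δl = 17.07; W sinα = 44.0
Σc'Δl = 88.5 kN/m; ΣN' = 1061.1 kN/m; ΣW sinα = 454.4 kN/m
Resisting = 88.5 + 1061.1·tan22.5° = 88.5 + 439.5 = 528.0 kN/m
FS = 528.0 / 454.4 = 1.162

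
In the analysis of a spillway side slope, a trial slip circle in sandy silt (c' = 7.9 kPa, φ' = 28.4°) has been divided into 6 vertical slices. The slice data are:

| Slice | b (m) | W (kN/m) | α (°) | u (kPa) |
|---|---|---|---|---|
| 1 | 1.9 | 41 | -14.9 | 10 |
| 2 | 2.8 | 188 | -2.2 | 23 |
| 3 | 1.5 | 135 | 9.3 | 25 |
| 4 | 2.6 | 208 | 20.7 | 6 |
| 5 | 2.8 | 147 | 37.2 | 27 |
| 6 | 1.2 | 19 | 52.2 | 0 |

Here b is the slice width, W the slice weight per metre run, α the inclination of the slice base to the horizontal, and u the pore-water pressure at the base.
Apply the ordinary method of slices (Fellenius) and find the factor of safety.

Ordinary method of slices: FS = Σ[c'·Δl_i + (W_i cosα_i − u_i·Δl_i)·tanφ'] / Σ W_i sinα_i, with Δl_i = b_i / cosα_i.
Slice 1: Δl = 1.9/cos(-14.9°) = 1.966 m; N'_1 = 41·cos(-14.9°) − 10·1.966 = 20.0; c'Δl = 15.53; W sinα = -10.5
Slice 2: Δl = 2.8/cos(-2.2°) = 2.802 m; N'_2 = 188·cos(-2.2°) − 23·2.802 = 123.4; c'Δl = 22.14; W sinα = -7.2
Slice 3: Δl = 1.5/cos9.3° = 1.520 m; N'_3 = 135·cos9.3° − 25·1.520 = 95.2; c'Δl = 12.01; W sinα = 21.8
Slice 4: Δl = 2.6/cos20.7° = 2.779 m; N'_4 = 208·cos20.7° − 6·2.779 = 177.9; c'Δl = 21.96; W sinα = 73.5
Slice 5: Δl = 2.8/cos37.2° = 3.515 m; N'_5 = 147·cos37.2° − 27·3.515 = 22.2; c'Δl = 27.77; W sinα = 88.9
Slice 6: Δl = 1.2/cos52.2° = 1.958 m; N'_6 = 19·cos52.2° − 0·1.958 = 11.6; c'Δl = 15.47; W sinα = 15.0
Σc'Δl = 114.9 kN/m; ΣN' = 450.3 kN/m; ΣW sinα = 181.5 kN/m
Resisting = 114.9 + 450.3·tan28.4° = 114.9 + 243.5 = 358.4 kN/m
FS = 358.4 / 181.5 = 1.975

FS = 1.97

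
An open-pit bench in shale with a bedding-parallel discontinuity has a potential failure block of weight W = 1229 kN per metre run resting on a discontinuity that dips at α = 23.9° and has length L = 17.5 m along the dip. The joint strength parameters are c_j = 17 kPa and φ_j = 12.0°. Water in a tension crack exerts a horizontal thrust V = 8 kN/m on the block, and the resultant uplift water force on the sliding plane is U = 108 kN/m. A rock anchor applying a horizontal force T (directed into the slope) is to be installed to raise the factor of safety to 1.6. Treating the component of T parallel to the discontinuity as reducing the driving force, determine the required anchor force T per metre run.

Resolving forces along and normal to the sliding plane, with the horizontal anchor force T adding T·sinα to the effective normal force and T·cosα acting up the plane against the driving force:
FS = [c_jL + (W cosα − U − V sinα + T sinα) tanφ_j] / [W sinα + V cosα − T cosα]
Without the anchor: N' = 1012.4 kN/m, driving T_d = 505.2 kN/m, resisting R = 17·17.5 + 1012.4·tan12.0° = 512.7 kN/m, FS = 1.01.
Setting FS = 1.6 and solving for T:
1.6·(505.2 − T cos23.9°) = 512.7 + T sin23.9°·tan12.0°
T·(sin23.9°·tan12.0° + 1.6·cos23.9°) = 1.6·505.2 − 512.7
T·(0.4051·0.2126 + 1.6·0.9143) = 808.4 − 512.7 = 295.7
T·1.5489 = 295.7
T = 190.9 kN/m

T = 191 kN/m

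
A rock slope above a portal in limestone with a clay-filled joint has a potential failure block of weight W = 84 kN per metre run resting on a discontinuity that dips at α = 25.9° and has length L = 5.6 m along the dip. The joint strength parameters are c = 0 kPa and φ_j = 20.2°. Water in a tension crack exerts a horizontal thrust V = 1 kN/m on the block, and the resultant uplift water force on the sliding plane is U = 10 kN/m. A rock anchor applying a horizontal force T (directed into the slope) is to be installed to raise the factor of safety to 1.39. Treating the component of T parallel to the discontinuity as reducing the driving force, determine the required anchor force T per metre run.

Resolving forces along and normal to the sliding plane, with the horizontal anchor force T adding T·sinα to the effective normal force and T·cosα acting up the plane against the driving force:
FS = [cL + (W cosα − U − V sinα + T sinα) tanφ_j] / [W sinα + V cosα − T cosα]
Without the anchor: N' = 65.1 kN/m, driving T_d = 37.6 kN/m, resisting R = 0·5.6 + 65.1·tan20.2° = 24.0 kN/m, FS = 0.64.
Setting FS = 1.39 and solving for T:
1.39·(37.6 − T cos25.9°) = 24.0 + T sin25.9°·tan20.2°
T·(sin25.9°·tan20.2° + 1.39·cos25.9°) = 1.39·37.6 − 24.0
T·(0.4368·0.3679 + 1.39·0.8996) = 52.3 − 24.0 = 28.3
T·1.4111 = 28.3
T = 20.0 kN/m

T = 20 kN/m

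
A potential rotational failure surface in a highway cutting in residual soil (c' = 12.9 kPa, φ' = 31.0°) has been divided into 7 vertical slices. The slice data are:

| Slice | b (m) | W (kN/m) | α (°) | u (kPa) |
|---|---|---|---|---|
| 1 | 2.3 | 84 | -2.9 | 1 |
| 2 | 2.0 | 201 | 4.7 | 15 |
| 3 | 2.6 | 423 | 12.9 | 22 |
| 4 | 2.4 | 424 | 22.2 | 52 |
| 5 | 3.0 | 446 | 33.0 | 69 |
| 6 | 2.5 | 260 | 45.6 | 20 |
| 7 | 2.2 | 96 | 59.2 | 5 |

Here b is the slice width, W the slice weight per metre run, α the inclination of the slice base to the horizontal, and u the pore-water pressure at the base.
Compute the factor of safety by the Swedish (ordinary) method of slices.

Ordinary method of slices: FS = Σ[c'·Δl_i + (W_i cosα_i − u_i·Δl_i)·tanφ'] / Σ W_i sinα_i, with Δl_i = b_i / cosα_i.
Slice 1: Δl = 2.3/cos(-2.9°) = 2.303 m; N'_1 = 84·cos(-2.9°) − 1·2.303 = 81.6; c'Δl = 29.71; W sinα = -4.2
Slice 2: Δl = 2.0/cos4.7° = 2.007 m; N'_2 = 201·cos4.7° − 15·2.007 = 170.2; c'Δl = 25.89; W sinα = 16.5
Slice 3: Δl = 2.6/cos12.9° = 2.667 m; N'_3 = 423·cos12.9° − 22·2.667 = 353.6; c'Δl = 34.41; W sinα = 94.4
Slice 4: Δl = 2.4/cos22.2° = 2.592 m; N'_4 = 424·cos22.2° − 52·2.592 = 257.8; c'Δl = 33.44; W sinα = 160.2
Slice 5: Δl = 3.0/cos33.0° = 3.577 m; N'_5 = 446·cos33.0° − 69·3.577 = 127.2; c'Δl = 46.14; W sinα = 242.9
Slice 6: Δl = 2.5/cos45.6° = 3.573 m; N'_6 = 260·cos45.6° − 20·3.573 = 110.4; c'Δl = 46.09; W sinα = 185.8
Slice 7: Δl = 2.2/cos59.2° = 4.297 m; N'_7 = 96·cos59.2° − 5·4.297 = 27.7; c'Δl = 55.43; W sinα = 82.5
Σc'Δl = 271.1 kN/m; ΣN' = 1128.6 kN/m; ΣW sinα = 778.0 kN/m
Resisting = 271.1 + 1128.6·tan31.0° = 271.1 + 678.1 = 949.2 kN/m
FS = 949.2 / 778.0 = 1.220

FS = 1.22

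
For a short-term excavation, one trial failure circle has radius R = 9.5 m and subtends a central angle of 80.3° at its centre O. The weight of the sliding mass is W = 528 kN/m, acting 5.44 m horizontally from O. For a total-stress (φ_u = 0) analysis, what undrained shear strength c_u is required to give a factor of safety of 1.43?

FS = c_u·L_a·R / (W·d), so c_u = FS·W·d / (L_a·R).
Arc length L_a = R·θ = 9.5·(80.3°·π/180) = 9.5·1.4015 = 13.31 m
c_u = 1.43·528·5.44 / (13.31·9.5) = 4107.4 / 126.49 = 32.47 kPa

c_u = 32.5 kPa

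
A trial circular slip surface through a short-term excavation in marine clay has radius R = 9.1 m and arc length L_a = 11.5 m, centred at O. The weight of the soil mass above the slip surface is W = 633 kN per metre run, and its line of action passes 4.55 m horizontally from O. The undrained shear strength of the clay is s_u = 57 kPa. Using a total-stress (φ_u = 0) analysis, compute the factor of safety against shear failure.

Taking moments about the centre O, the resisting moment is provided by the undrained shear strength acting along the arc:
M_R = s_u·L_a·R = 57·11.50·9.1 = 5965.1 kN·m/m
M_D = W·d = 633·4.55 = 2880.2 kN·m/m
FS = M_R / M_D = 5965.1 / 2880.2 = 2.071

FS = 2.07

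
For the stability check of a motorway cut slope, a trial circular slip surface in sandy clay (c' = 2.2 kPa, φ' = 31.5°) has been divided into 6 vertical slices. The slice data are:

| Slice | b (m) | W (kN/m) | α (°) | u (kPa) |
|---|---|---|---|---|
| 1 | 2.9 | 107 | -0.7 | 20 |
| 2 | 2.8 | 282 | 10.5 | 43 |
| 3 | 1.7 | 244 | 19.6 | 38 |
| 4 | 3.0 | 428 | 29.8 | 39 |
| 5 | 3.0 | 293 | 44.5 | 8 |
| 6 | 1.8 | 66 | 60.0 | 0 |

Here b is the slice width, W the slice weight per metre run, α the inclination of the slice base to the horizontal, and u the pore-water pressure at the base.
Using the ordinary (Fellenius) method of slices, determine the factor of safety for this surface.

FS = 0.89

Ordinary method of slices: FS = Σ[c'·Δl_i + (W_i cosα_i − u_i·Δl_i)·tanφ'] / Σ W_i sinα_i, with Δl_i = b_i / cosα_i.
Slice 1: Δl = 2.9/cos(-0.7°) = 2.900 m; N'_1 = 107·cos(-0.7°) − 20·2.900 = 49.0; c'Δl = 6.38; W sinα = -1.3
Slice 2: Δl = 2.8/cos10.5° = 2.848 m; N'_2 = 282·cos10.5° − 43·2.848 = 154.8; c'Δl = 6.26; W sinα = 51.4
Slice 3: Δl = 1.7/cos19.6° = 1.805 m; N'_3 = 244·cos19.6° − 38·1.805 = 161.3; c'Δl = 3.97; W sinα = 81.9
Slice 4: Δl = 3.0/cos29.8° = 3.457 m; N'_4 = 428·cos29.8° − 39·3.457 = 236.6; c'Δl = 7.61; W sinα = 212.7
Slice 5: Δl = 3.0/cos44.5° = 4.206 m; N'_5 = 293·cos44.5° − 8·4.206 = 175.3; c'Δl = 9.25; W sinα = 205.4
Slice 6: Δl = 1.8/cos60.0° = 3.600 m; N'_6 = 66·cos60.0° − 0·3.600 = 33.0; c'Δl = 7.92; W sinα = 57.2
Σc'Δl = 41.4 kN/m; ΣN' = 810.0 kN/m; ΣW sinα = 607.2 kN/m
Resisting = 41.4 + 810.0·tan31.5° = 41.4 + 496.4 = 537.8 kN/m
FS = 537.8 / 607.2 = 0.886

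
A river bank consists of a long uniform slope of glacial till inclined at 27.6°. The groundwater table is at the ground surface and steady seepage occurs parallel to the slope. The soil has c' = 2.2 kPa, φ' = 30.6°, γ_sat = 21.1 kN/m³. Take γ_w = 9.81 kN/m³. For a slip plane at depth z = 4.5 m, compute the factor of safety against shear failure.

With seepage parallel to the slope and the water table at the surface, the effective normal stress on the slip plane uses the buoyant unit weight γ' = γ_sat − γ_w while the driving shear stress uses γ_sat:
FS = [c' + γ' z cos²β tanφ'] / [γ_sat z sinβ cosβ]
γ' = 21.1 − 9.81 = 11.29 kN/m³
Numerator = 2.2 + 11.29·4.5·cos²27.6°·tan30.6° = 2.2 + 11.29·4.5·0.7854·0.5914 = 25.797 kPa
Denominator = 21.1·4.5·sin27.6°·cos27.6° = 21.1·4.5·0.4633·0.8862 = 38.984 kPa
FS = 25.797 / 38.984 = 0.662

FS = 0.66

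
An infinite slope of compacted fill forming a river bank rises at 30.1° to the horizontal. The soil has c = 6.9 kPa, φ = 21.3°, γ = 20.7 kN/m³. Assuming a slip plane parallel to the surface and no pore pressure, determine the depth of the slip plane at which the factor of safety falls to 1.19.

Setting FS = 1.19 in FS = [c + γz cos²β tanφ] / [γz sinβ cosβ] and solving for z:
z = c / [γ cosβ (FS·sinβ − cosβ·tanφ)]
  = 6.9 / [20.7·cos30.1°·(1.19·sin30.1° − cos30.1°·tan21.3°)]
  = 6.9 / [20.7·0.8652·(1.19·0.5015 − 0.8652·0.3899)]
  = 6.9 / 4.6471 = 1.485 m

z = 1.48 m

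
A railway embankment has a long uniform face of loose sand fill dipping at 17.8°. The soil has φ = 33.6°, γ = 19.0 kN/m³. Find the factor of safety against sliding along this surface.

FS = 2.07

For a dry cohesionless infinite slope the factor of safety is FS = tanφ / tanβ.
FS = tan33.6° / tan17.8° = 0.6644 / 0.3211 = 2.069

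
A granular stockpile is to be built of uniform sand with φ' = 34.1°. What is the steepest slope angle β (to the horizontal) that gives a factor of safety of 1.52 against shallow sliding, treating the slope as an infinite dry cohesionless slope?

β = 24.0°

For an infinite dry cohesionless slope FS = tanφ'/tanβ, so tanβ = tanφ' / FS.
tanβ = tan34.1° / 1.52 = 0.6771 / 1.52 = 0.4454
β = arctan(0.4454) = 24.01°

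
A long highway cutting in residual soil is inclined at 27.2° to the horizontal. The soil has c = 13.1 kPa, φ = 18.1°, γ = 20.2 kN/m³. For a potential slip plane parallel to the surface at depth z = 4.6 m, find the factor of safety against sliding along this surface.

FS = 0.98

For an infinite slope with a slip plane parallel to the surface (no pore pressure): FS = [c + γz cos²β tanφ] / [γz sinβ cosβ].
γz = 20.2·4.6 = 92.92 kN/m²
Numerator = 13.1 + 92.92·cos²27.2°·tan18.1° = 13.1 + 92.92·0.7911·0.3269 = 37.125 kPa
Denominator = 92.92·sin27.2°·cos27.2° = 92.92·0.4571·0.8894 = 37.777 kPa
FS = 37.125 / 37.777 = 0.983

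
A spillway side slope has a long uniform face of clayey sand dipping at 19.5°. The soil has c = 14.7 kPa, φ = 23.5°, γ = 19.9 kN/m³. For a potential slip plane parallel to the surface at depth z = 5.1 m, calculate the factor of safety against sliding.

FS = 1.69

For an infinite slope with a slip plane parallel to the surface (no pore pressure): FS = [c + γz cos²β tanφ] / [γz sinβ cosβ].
γz = 19.9·5.1 = 101.49 kN/m²
Numerator = 14.7 + 101.49·cos²19.5°·tan23.5° = 14.7 + 101.49·0.8886·0.4348 = 53.912 kPa
Denominator = 101.49·sin19.5°·cos19.5° = 101.49·0.3338·0.9426 = 31.935 kPa
FS = 53.912 / 31.935 = 1.688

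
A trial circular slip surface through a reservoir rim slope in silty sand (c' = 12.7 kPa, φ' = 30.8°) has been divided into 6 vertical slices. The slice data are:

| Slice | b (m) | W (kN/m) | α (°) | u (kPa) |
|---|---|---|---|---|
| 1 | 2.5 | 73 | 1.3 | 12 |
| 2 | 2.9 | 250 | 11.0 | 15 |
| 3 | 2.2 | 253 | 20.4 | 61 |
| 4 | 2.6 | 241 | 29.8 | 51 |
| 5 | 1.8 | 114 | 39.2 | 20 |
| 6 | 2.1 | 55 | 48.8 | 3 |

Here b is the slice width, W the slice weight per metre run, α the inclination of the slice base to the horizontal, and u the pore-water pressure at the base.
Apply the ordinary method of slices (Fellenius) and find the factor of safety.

Ordinary method of slices: FS = Σ[c'·Δl_i + (W_i cosα_i − u_i·Δl_i)·tanφ'] / Σ W_i sinα_i, with Δl_i = b_i / cosα_i.
Slice 1: Δl = 2.5/cos1.3° = 2.501 m; N'_1 = 73·cos1.3° − 12·2.501 = 43.0; c'Δl = 31.76; W sinα = 1.7
Slice 2: Δl = 2.9/cos11.0° = 2.954 m; N'_2 = 250·cos11.0° − 15·2.954 = 201.1; c'Δl = 37.52; W sinα = 47.7
Slice 3: Δl = 2.2/cos20.4° = 2.347 m; N'_3 = 253·cos20.4° − 61·2.347 = 94.0; c'Δl = 29.81; W sinα = 88.2
Slice 4: Δl = 2.6/cos29.8° = 2.996 m; N'_4 = 241·cos29.8° − 51·2.996 = 56.3; c'Δl = 38.05; W sinα = 119.8
Slice 5: Δl = 1.8/cos39.2° = 2.323 m; N'_5 = 114·cos39.2° − 20·2.323 = 41.9; c'Δl = 29.50; W sinα = 72.1
Slice 6: Δl = 2.1/cos48.8° = 3.188 m; N'_6 = 55·cos48.8° − 3·3.188 = 26.7; c'Δl = 40.49; W sinα = 41.4
Σc'Δl = 207.1 kN/m; ΣN' = 462.9 kN/m; ΣW sinα = 370.8 kN/m
Resisting = 207.1 + 462.9·tan30.8° = 207.1 + 275.9 = 483.1 kN/m
FS = 483.1 / 370.8 = 1.303

FS = 1.30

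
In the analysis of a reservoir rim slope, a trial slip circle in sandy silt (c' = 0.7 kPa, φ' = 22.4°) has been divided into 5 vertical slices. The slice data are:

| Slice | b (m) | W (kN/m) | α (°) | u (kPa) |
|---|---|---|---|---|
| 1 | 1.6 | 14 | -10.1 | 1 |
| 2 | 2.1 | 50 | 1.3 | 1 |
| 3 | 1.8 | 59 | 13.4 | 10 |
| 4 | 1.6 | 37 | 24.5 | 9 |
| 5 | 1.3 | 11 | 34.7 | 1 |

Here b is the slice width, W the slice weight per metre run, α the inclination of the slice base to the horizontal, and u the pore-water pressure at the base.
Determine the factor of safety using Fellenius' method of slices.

FS = 1.69

Ordinary method of slices: FS = Σ[c'·Δl_i + (W_i cosα_i − u_i·Δl_i)·tanφ'] / Σ W_i sinα_i, with Δl_i = b_i / cosα_i.
Slice 1: Δl = 1.6/cos(-10.1°) = 1.625 m; N'_1 = 14·cos(-10.1°) − 1·1.625 = 12.2; c'Δl = 1.14; W sinα = -2.5
Slice 2: Δl = 2.1/cos1.3° = 2.101 m; N'_2 = 50·cos1.3° − 1·2.101 = 47.9; c'Δl = 1.47; W sinα = 1.1
Slice 3: Δl = 1.8/cos13.4° = 1.850 m; N'_3 = 59·cos13.4° − 10·1.850 = 38.9; c'Δl = 1.30; W sinα = 13.7
Slice 4: Δl = 1.6/cos24.5° = 1.758 m; N'_4 = 37·cos24.5° − 9·1.758 = 17.8; c'Δl = 1.23; W sinα = 15.3
Slice 5: Δl = 1.3/cos34.7° = 1.581 m; N'_5 = 11·cos34.7° − 1·1.581 = 7.5; c'Δl = 1.11; W sinα = 6.3
Σc'Δl = 6.2 kN/m; ΣN' = 124.2 kN/m; ΣW sinα = 34.0 kN/m
Resisting = 6.2 + 124.2·tan22.4° = 6.2 + 51.2 = 57.4 kN/m
FS = 57.4 / 34.0 = 1.692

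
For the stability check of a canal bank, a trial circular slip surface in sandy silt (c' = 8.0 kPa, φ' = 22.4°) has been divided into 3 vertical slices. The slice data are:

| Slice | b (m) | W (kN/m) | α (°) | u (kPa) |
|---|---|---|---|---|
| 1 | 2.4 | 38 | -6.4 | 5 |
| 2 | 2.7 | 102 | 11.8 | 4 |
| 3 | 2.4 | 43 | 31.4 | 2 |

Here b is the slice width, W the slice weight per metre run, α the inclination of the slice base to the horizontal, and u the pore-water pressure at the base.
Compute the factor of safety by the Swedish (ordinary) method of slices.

Ordinary method of slices: FS = Σ[c'·Δl_i + (W_i cosα_i − u_i·Δl_i)·tanφ'] / Σ W_i sinα_i, with Δl_i = b_i / cosα_i.
Slice 1: Δl = 2.4/cos(-6.4°) = 2.415 m; N'_1 = 38·cos(-6.4°) − 5·2.415 = 25.7; c'Δl = 19.32; W sinα = -4.2
Slice 2: Δl = 2.7/cos11.8° = 2.758 m; N'_2 = 102·cos11.8° − 4·2.758 = 88.8; c'Δl = 22.07; W sinα = 20.9
Slice 3: Δl = 2.4/cos31.4° = 2.812 m; N'_3 = 43·cos31.4° − 2·2.812 = 31.1; c'Δl = 22.49; W sinα = 22.4
Σc'Δl = 63.9 kN/m; ΣN' = 145.6 kN/m; ΣW sinα = 39.0 kN/m
Resisting = 63.9 + 145.6·tan22.4° = 63.9 + 60.0 = 123.9 kN/m
FS = 123.9 / 39.0 = 3.174

FS = 3.17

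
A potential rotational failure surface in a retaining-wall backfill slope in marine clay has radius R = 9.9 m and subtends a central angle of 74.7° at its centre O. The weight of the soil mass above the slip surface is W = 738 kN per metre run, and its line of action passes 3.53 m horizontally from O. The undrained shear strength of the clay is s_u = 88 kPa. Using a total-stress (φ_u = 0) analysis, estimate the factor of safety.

Taking moments about the centre O, the resisting moment is provided by the undrained shear strength acting along the arc:
Arc length L_a = R·θ = 9.9·(74.7°·π/180) = 9.9·1.3038 = 12.91 m
M_R = s_u·L_a·R = 88·12.91·9.9 = 11244.8 kN·m/m
M_D = W·d = 738·3.53 = 2605.1 kN·m/m
FS = M_R / M_D = 11244.8 / 2605.1 = 4.316

FS = 4.32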